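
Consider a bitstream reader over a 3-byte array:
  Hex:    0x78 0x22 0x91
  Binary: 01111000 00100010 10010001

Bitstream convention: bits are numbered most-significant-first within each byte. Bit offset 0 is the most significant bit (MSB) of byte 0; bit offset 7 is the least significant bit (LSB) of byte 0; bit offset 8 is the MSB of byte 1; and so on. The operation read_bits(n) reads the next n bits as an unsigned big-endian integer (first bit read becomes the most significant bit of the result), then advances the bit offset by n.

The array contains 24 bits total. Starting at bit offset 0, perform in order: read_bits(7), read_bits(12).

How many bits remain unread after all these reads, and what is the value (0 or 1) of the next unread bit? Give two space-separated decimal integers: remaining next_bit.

Read 1: bits[0:7] width=7 -> value=60 (bin 0111100); offset now 7 = byte 0 bit 7; 17 bits remain
Read 2: bits[7:19] width=12 -> value=276 (bin 000100010100); offset now 19 = byte 2 bit 3; 5 bits remain

Answer: 5 1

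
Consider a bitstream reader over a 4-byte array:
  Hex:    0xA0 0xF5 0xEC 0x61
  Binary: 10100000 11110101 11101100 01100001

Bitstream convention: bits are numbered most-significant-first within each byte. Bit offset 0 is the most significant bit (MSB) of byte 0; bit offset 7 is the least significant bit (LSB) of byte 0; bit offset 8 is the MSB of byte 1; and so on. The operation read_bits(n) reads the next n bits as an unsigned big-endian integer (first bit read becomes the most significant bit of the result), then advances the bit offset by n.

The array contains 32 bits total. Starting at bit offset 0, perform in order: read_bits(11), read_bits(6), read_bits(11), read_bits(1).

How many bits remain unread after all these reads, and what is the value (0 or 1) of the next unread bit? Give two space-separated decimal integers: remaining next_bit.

Read 1: bits[0:11] width=11 -> value=1287 (bin 10100000111); offset now 11 = byte 1 bit 3; 21 bits remain
Read 2: bits[11:17] width=6 -> value=43 (bin 101011); offset now 17 = byte 2 bit 1; 15 bits remain
Read 3: bits[17:28] width=11 -> value=1734 (bin 11011000110); offset now 28 = byte 3 bit 4; 4 bits remain
Read 4: bits[28:29] width=1 -> value=0 (bin 0); offset now 29 = byte 3 bit 5; 3 bits remain

Answer: 3 0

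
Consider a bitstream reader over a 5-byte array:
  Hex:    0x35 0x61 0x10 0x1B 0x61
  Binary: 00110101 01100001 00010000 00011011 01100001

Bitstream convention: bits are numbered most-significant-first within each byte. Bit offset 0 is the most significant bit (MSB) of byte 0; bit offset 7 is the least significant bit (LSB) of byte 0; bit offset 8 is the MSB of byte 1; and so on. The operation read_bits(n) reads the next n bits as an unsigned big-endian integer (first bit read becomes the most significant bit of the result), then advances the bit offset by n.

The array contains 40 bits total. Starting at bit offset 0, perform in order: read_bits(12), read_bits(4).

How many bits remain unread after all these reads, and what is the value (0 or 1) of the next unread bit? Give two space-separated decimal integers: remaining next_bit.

Answer: 24 0

Derivation:
Read 1: bits[0:12] width=12 -> value=854 (bin 001101010110); offset now 12 = byte 1 bit 4; 28 bits remain
Read 2: bits[12:16] width=4 -> value=1 (bin 0001); offset now 16 = byte 2 bit 0; 24 bits remain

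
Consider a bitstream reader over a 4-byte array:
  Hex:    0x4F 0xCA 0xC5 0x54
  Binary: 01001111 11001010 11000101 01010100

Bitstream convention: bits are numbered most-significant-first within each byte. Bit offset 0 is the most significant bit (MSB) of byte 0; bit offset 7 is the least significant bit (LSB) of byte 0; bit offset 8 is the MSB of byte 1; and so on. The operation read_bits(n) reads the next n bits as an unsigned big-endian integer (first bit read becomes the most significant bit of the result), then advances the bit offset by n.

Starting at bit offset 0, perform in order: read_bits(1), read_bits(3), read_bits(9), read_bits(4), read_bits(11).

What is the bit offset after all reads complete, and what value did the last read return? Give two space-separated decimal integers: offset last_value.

Answer: 28 1109

Derivation:
Read 1: bits[0:1] width=1 -> value=0 (bin 0); offset now 1 = byte 0 bit 1; 31 bits remain
Read 2: bits[1:4] width=3 -> value=4 (bin 100); offset now 4 = byte 0 bit 4; 28 bits remain
Read 3: bits[4:13] width=9 -> value=505 (bin 111111001); offset now 13 = byte 1 bit 5; 19 bits remain
Read 4: bits[13:17] width=4 -> value=5 (bin 0101); offset now 17 = byte 2 bit 1; 15 bits remain
Read 5: bits[17:28] width=11 -> value=1109 (bin 10001010101); offset now 28 = byte 3 bit 4; 4 bits remain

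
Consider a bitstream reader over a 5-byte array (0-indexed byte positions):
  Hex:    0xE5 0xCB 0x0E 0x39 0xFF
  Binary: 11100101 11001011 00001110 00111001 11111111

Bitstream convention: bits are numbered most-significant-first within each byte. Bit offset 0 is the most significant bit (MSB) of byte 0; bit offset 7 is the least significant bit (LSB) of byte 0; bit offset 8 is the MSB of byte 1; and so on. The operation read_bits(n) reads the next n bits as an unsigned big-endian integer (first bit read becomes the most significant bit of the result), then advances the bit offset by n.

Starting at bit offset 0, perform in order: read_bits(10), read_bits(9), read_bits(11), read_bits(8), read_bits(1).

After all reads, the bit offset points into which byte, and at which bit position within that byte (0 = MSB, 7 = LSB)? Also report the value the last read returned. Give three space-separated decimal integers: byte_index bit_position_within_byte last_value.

Answer: 4 7 1

Derivation:
Read 1: bits[0:10] width=10 -> value=919 (bin 1110010111); offset now 10 = byte 1 bit 2; 30 bits remain
Read 2: bits[10:19] width=9 -> value=88 (bin 001011000); offset now 19 = byte 2 bit 3; 21 bits remain
Read 3: bits[19:30] width=11 -> value=910 (bin 01110001110); offset now 30 = byte 3 bit 6; 10 bits remain
Read 4: bits[30:38] width=8 -> value=127 (bin 01111111); offset now 38 = byte 4 bit 6; 2 bits remain
Read 5: bits[38:39] width=1 -> value=1 (bin 1); offset now 39 = byte 4 bit 7; 1 bits remain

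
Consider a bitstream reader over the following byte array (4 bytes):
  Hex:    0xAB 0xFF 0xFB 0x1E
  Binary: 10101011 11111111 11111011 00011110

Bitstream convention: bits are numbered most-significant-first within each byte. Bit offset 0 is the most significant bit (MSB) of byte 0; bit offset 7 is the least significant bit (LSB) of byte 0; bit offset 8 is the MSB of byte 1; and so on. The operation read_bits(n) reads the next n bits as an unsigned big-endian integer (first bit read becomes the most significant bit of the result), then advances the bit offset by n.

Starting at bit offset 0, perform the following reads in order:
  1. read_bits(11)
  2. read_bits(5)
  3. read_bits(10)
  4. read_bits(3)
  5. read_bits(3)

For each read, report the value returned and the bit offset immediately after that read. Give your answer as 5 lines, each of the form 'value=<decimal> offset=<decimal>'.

Answer: value=1375 offset=11
value=31 offset=16
value=1004 offset=26
value=3 offset=29
value=6 offset=32

Derivation:
Read 1: bits[0:11] width=11 -> value=1375 (bin 10101011111); offset now 11 = byte 1 bit 3; 21 bits remain
Read 2: bits[11:16] width=5 -> value=31 (bin 11111); offset now 16 = byte 2 bit 0; 16 bits remain
Read 3: bits[16:26] width=10 -> value=1004 (bin 1111101100); offset now 26 = byte 3 bit 2; 6 bits remain
Read 4: bits[26:29] width=3 -> value=3 (bin 011); offset now 29 = byte 3 bit 5; 3 bits remain
Read 5: bits[29:32] width=3 -> value=6 (bin 110); offset now 32 = byte 4 bit 0; 0 bits remain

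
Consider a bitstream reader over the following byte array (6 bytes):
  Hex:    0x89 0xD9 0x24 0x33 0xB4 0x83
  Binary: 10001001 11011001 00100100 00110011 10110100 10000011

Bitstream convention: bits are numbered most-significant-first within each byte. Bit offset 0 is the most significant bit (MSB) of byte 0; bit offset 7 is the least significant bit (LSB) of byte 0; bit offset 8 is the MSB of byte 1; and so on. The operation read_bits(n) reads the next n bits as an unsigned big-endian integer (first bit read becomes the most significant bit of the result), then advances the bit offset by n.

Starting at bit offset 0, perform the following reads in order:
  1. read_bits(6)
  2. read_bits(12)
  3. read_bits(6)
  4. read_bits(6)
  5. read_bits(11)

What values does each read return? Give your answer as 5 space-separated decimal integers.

Answer: 34 1892 36 12 1897

Derivation:
Read 1: bits[0:6] width=6 -> value=34 (bin 100010); offset now 6 = byte 0 bit 6; 42 bits remain
Read 2: bits[6:18] width=12 -> value=1892 (bin 011101100100); offset now 18 = byte 2 bit 2; 30 bits remain
Read 3: bits[18:24] width=6 -> value=36 (bin 100100); offset now 24 = byte 3 bit 0; 24 bits remain
Read 4: bits[24:30] width=6 -> value=12 (bin 001100); offset now 30 = byte 3 bit 6; 18 bits remain
Read 5: bits[30:41] width=11 -> value=1897 (bin 11101101001); offset now 41 = byte 5 bit 1; 7 bits remain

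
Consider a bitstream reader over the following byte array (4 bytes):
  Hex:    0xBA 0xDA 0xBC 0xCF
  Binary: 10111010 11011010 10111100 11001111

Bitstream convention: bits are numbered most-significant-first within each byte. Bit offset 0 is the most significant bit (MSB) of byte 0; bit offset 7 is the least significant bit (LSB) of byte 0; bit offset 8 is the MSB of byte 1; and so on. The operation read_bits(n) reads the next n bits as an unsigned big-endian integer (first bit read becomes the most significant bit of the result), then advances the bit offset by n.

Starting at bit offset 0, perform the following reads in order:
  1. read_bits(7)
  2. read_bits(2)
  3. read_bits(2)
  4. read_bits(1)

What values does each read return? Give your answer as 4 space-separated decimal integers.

Answer: 93 1 2 1

Derivation:
Read 1: bits[0:7] width=7 -> value=93 (bin 1011101); offset now 7 = byte 0 bit 7; 25 bits remain
Read 2: bits[7:9] width=2 -> value=1 (bin 01); offset now 9 = byte 1 bit 1; 23 bits remain
Read 3: bits[9:11] width=2 -> value=2 (bin 10); offset now 11 = byte 1 bit 3; 21 bits remain
Read 4: bits[11:12] width=1 -> value=1 (bin 1); offset now 12 = byte 1 bit 4; 20 bits remain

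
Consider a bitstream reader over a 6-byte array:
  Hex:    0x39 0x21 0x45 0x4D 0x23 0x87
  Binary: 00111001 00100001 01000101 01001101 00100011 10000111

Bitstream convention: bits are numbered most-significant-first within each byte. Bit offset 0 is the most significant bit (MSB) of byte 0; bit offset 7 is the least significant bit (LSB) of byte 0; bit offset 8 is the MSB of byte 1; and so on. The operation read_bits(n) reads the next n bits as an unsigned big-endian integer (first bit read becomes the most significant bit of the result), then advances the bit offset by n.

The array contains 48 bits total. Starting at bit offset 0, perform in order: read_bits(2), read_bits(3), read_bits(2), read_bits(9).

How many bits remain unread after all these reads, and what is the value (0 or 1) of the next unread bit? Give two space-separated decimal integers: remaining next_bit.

Read 1: bits[0:2] width=2 -> value=0 (bin 00); offset now 2 = byte 0 bit 2; 46 bits remain
Read 2: bits[2:5] width=3 -> value=7 (bin 111); offset now 5 = byte 0 bit 5; 43 bits remain
Read 3: bits[5:7] width=2 -> value=0 (bin 00); offset now 7 = byte 0 bit 7; 41 bits remain
Read 4: bits[7:16] width=9 -> value=289 (bin 100100001); offset now 16 = byte 2 bit 0; 32 bits remain

Answer: 32 0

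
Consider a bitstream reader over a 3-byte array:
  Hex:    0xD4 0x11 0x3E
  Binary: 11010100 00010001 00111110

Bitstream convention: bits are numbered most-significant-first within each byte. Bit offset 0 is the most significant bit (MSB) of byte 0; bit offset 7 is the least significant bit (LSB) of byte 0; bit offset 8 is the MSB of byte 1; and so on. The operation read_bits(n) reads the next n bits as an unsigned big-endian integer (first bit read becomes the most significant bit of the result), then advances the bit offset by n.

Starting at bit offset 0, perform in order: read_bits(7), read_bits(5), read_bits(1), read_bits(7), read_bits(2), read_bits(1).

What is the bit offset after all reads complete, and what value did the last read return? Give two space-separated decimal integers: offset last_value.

Answer: 23 1

Derivation:
Read 1: bits[0:7] width=7 -> value=106 (bin 1101010); offset now 7 = byte 0 bit 7; 17 bits remain
Read 2: bits[7:12] width=5 -> value=1 (bin 00001); offset now 12 = byte 1 bit 4; 12 bits remain
Read 3: bits[12:13] width=1 -> value=0 (bin 0); offset now 13 = byte 1 bit 5; 11 bits remain
Read 4: bits[13:20] width=7 -> value=19 (bin 0010011); offset now 20 = byte 2 bit 4; 4 bits remain
Read 5: bits[20:22] width=2 -> value=3 (bin 11); offset now 22 = byte 2 bit 6; 2 bits remain
Read 6: bits[22:23] width=1 -> value=1 (bin 1); offset now 23 = byte 2 bit 7; 1 bits remain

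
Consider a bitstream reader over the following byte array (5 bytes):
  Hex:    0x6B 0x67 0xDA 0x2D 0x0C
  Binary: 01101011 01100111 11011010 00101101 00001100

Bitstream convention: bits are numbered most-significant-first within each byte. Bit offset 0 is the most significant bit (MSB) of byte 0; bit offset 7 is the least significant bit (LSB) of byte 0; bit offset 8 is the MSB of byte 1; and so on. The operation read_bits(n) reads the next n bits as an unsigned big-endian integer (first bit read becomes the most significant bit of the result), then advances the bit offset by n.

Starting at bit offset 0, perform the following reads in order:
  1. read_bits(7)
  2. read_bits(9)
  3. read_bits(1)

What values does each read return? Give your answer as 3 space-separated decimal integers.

Answer: 53 359 1

Derivation:
Read 1: bits[0:7] width=7 -> value=53 (bin 0110101); offset now 7 = byte 0 bit 7; 33 bits remain
Read 2: bits[7:16] width=9 -> value=359 (bin 101100111); offset now 16 = byte 2 bit 0; 24 bits remain
Read 3: bits[16:17] width=1 -> value=1 (bin 1); offset now 17 = byte 2 bit 1; 23 bits remain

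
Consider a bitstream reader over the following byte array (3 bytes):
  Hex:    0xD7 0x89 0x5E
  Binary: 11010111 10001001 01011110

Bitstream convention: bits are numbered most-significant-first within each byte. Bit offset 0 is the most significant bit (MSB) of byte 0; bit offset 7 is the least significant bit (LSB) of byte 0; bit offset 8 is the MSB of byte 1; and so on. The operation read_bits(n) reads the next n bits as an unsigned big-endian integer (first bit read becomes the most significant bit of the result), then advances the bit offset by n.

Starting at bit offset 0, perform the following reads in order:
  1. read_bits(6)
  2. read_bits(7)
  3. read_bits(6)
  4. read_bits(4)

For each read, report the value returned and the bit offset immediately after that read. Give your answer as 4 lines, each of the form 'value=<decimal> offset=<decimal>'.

Answer: value=53 offset=6
value=113 offset=13
value=10 offset=19
value=15 offset=23

Derivation:
Read 1: bits[0:6] width=6 -> value=53 (bin 110101); offset now 6 = byte 0 bit 6; 18 bits remain
Read 2: bits[6:13] width=7 -> value=113 (bin 1110001); offset now 13 = byte 1 bit 5; 11 bits remain
Read 3: bits[13:19] width=6 -> value=10 (bin 001010); offset now 19 = byte 2 bit 3; 5 bits remain
Read 4: bits[19:23] width=4 -> value=15 (bin 1111); offset now 23 = byte 2 bit 7; 1 bits remain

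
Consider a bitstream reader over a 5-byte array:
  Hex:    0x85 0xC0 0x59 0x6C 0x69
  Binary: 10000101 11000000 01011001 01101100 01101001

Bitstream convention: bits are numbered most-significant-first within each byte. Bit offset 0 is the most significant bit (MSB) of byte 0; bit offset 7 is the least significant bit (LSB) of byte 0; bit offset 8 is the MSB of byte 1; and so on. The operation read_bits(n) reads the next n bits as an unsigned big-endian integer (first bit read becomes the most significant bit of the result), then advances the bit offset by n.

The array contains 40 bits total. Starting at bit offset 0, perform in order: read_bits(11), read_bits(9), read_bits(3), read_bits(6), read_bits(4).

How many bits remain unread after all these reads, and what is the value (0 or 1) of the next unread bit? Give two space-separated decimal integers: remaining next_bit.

Read 1: bits[0:11] width=11 -> value=1070 (bin 10000101110); offset now 11 = byte 1 bit 3; 29 bits remain
Read 2: bits[11:20] width=9 -> value=5 (bin 000000101); offset now 20 = byte 2 bit 4; 20 bits remain
Read 3: bits[20:23] width=3 -> value=4 (bin 100); offset now 23 = byte 2 bit 7; 17 bits remain
Read 4: bits[23:29] width=6 -> value=45 (bin 101101); offset now 29 = byte 3 bit 5; 11 bits remain
Read 5: bits[29:33] width=4 -> value=8 (bin 1000); offset now 33 = byte 4 bit 1; 7 bits remain

Answer: 7 1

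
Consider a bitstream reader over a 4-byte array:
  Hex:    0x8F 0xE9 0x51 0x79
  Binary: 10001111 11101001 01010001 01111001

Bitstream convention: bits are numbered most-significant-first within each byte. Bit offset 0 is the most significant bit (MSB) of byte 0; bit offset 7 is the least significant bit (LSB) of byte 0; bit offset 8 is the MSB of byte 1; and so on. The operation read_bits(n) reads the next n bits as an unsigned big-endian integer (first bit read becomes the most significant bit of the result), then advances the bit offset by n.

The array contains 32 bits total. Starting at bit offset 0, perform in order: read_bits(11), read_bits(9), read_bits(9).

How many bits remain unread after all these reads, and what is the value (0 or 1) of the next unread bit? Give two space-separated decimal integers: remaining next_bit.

Answer: 3 0

Derivation:
Read 1: bits[0:11] width=11 -> value=1151 (bin 10001111111); offset now 11 = byte 1 bit 3; 21 bits remain
Read 2: bits[11:20] width=9 -> value=149 (bin 010010101); offset now 20 = byte 2 bit 4; 12 bits remain
Read 3: bits[20:29] width=9 -> value=47 (bin 000101111); offset now 29 = byte 3 bit 5; 3 bits remain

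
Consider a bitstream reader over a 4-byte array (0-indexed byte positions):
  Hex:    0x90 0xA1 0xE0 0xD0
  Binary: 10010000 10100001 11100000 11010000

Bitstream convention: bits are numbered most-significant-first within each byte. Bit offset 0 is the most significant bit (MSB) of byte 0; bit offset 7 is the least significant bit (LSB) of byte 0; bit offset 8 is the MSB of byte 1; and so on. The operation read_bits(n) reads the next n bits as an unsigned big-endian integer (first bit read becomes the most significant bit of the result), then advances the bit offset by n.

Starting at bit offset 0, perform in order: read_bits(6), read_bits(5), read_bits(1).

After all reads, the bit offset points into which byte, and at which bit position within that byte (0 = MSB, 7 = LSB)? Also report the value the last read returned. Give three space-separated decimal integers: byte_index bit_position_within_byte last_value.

Answer: 1 4 0

Derivation:
Read 1: bits[0:6] width=6 -> value=36 (bin 100100); offset now 6 = byte 0 bit 6; 26 bits remain
Read 2: bits[6:11] width=5 -> value=5 (bin 00101); offset now 11 = byte 1 bit 3; 21 bits remain
Read 3: bits[11:12] width=1 -> value=0 (bin 0); offset now 12 = byte 1 bit 4; 20 bits remain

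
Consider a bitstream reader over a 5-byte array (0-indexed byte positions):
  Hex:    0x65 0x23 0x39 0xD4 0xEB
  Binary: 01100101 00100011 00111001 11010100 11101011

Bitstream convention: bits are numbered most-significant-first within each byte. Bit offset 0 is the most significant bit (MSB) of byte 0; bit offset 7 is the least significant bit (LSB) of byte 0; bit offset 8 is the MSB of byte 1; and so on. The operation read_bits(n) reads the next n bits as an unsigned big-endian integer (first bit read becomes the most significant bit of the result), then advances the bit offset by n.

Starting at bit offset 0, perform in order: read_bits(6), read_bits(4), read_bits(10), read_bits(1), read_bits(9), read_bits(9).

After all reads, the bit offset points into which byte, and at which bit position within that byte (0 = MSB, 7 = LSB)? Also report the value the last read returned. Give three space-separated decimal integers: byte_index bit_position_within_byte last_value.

Answer: 4 7 117

Derivation:
Read 1: bits[0:6] width=6 -> value=25 (bin 011001); offset now 6 = byte 0 bit 6; 34 bits remain
Read 2: bits[6:10] width=4 -> value=4 (bin 0100); offset now 10 = byte 1 bit 2; 30 bits remain
Read 3: bits[10:20] width=10 -> value=563 (bin 1000110011); offset now 20 = byte 2 bit 4; 20 bits remain
Read 4: bits[20:21] width=1 -> value=1 (bin 1); offset now 21 = byte 2 bit 5; 19 bits remain
Read 5: bits[21:30] width=9 -> value=117 (bin 001110101); offset now 30 = byte 3 bit 6; 10 bits remain
Read 6: bits[30:39] width=9 -> value=117 (bin 001110101); offset now 39 = byte 4 bit 7; 1 bits remain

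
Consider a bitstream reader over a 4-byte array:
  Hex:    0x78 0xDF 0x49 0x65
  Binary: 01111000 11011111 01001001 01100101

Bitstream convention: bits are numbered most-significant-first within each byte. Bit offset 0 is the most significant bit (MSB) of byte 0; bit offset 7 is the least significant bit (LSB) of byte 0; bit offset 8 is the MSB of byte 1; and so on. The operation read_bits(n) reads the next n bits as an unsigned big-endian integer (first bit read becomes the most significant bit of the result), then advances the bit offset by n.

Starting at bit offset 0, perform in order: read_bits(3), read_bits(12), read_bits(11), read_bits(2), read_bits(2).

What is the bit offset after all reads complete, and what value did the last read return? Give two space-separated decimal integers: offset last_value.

Read 1: bits[0:3] width=3 -> value=3 (bin 011); offset now 3 = byte 0 bit 3; 29 bits remain
Read 2: bits[3:15] width=12 -> value=3183 (bin 110001101111); offset now 15 = byte 1 bit 7; 17 bits remain
Read 3: bits[15:26] width=11 -> value=1317 (bin 10100100101); offset now 26 = byte 3 bit 2; 6 bits remain
Read 4: bits[26:28] width=2 -> value=2 (bin 10); offset now 28 = byte 3 bit 4; 4 bits remain
Read 5: bits[28:30] width=2 -> value=1 (bin 01); offset now 30 = byte 3 bit 6; 2 bits remain

Answer: 30 1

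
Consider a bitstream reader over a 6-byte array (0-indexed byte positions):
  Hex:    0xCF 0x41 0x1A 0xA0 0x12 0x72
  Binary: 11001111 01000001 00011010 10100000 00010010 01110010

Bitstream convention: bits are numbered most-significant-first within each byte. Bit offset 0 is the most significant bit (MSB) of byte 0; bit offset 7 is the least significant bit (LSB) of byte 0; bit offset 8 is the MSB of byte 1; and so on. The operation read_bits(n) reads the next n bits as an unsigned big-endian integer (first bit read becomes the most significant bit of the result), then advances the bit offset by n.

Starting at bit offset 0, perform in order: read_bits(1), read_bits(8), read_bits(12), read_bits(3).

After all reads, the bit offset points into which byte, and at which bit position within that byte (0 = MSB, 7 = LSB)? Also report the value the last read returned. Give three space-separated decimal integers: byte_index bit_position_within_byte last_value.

Read 1: bits[0:1] width=1 -> value=1 (bin 1); offset now 1 = byte 0 bit 1; 47 bits remain
Read 2: bits[1:9] width=8 -> value=158 (bin 10011110); offset now 9 = byte 1 bit 1; 39 bits remain
Read 3: bits[9:21] width=12 -> value=2083 (bin 100000100011); offset now 21 = byte 2 bit 5; 27 bits remain
Read 4: bits[21:24] width=3 -> value=2 (bin 010); offset now 24 = byte 3 bit 0; 24 bits remain

Answer: 3 0 2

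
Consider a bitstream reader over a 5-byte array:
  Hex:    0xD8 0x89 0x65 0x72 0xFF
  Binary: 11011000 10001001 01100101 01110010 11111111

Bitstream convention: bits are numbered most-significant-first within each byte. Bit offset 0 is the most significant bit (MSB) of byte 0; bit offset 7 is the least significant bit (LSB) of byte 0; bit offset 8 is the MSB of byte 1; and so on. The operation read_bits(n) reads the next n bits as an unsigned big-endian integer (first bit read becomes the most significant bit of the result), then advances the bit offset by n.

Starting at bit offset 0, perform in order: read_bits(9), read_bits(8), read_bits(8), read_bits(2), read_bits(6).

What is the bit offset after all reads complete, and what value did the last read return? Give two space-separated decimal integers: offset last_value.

Read 1: bits[0:9] width=9 -> value=433 (bin 110110001); offset now 9 = byte 1 bit 1; 31 bits remain
Read 2: bits[9:17] width=8 -> value=18 (bin 00010010); offset now 17 = byte 2 bit 1; 23 bits remain
Read 3: bits[17:25] width=8 -> value=202 (bin 11001010); offset now 25 = byte 3 bit 1; 15 bits remain
Read 4: bits[25:27] width=2 -> value=3 (bin 11); offset now 27 = byte 3 bit 3; 13 bits remain
Read 5: bits[27:33] width=6 -> value=37 (bin 100101); offset now 33 = byte 4 bit 1; 7 bits remain

Answer: 33 37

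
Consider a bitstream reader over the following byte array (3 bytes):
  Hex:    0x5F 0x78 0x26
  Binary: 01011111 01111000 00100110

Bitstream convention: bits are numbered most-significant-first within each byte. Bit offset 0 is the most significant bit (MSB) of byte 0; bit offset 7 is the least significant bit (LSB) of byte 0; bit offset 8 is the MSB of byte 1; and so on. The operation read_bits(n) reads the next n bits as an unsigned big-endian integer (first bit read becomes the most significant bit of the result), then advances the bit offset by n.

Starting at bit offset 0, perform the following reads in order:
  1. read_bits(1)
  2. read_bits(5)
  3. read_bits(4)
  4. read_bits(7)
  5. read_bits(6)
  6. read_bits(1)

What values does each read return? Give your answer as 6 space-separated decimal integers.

Answer: 0 23 13 112 19 0

Derivation:
Read 1: bits[0:1] width=1 -> value=0 (bin 0); offset now 1 = byte 0 bit 1; 23 bits remain
Read 2: bits[1:6] width=5 -> value=23 (bin 10111); offset now 6 = byte 0 bit 6; 18 bits remain
Read 3: bits[6:10] width=4 -> value=13 (bin 1101); offset now 10 = byte 1 bit 2; 14 bits remain
Read 4: bits[10:17] width=7 -> value=112 (bin 1110000); offset now 17 = byte 2 bit 1; 7 bits remain
Read 5: bits[17:23] width=6 -> value=19 (bin 010011); offset now 23 = byte 2 bit 7; 1 bits remain
Read 6: bits[23:24] width=1 -> value=0 (bin 0); offset now 24 = byte 3 bit 0; 0 bits remain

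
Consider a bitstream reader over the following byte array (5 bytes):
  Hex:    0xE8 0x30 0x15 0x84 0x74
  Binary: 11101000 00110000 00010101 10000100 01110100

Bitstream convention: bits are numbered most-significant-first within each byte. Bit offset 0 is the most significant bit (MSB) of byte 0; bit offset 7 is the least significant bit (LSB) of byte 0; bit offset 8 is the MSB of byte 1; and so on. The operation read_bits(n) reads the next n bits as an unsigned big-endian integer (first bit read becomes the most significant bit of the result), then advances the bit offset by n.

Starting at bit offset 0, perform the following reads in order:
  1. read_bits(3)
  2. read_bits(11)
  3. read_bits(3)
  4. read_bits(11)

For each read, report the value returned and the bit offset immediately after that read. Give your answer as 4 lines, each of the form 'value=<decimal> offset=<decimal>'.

Read 1: bits[0:3] width=3 -> value=7 (bin 111); offset now 3 = byte 0 bit 3; 37 bits remain
Read 2: bits[3:14] width=11 -> value=524 (bin 01000001100); offset now 14 = byte 1 bit 6; 26 bits remain
Read 3: bits[14:17] width=3 -> value=0 (bin 000); offset now 17 = byte 2 bit 1; 23 bits remain
Read 4: bits[17:28] width=11 -> value=344 (bin 00101011000); offset now 28 = byte 3 bit 4; 12 bits remain

Answer: value=7 offset=3
value=524 offset=14
value=0 offset=17
value=344 offset=28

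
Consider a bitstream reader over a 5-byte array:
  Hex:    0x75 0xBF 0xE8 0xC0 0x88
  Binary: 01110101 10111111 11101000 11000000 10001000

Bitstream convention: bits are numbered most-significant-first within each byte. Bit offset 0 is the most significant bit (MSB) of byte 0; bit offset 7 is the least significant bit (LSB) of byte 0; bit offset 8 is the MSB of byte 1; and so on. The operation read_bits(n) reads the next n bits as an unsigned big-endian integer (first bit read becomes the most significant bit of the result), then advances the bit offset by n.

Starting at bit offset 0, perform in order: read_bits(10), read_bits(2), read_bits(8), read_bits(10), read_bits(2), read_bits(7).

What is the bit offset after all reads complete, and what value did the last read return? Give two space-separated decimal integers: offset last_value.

Answer: 39 68

Derivation:
Read 1: bits[0:10] width=10 -> value=470 (bin 0111010110); offset now 10 = byte 1 bit 2; 30 bits remain
Read 2: bits[10:12] width=2 -> value=3 (bin 11); offset now 12 = byte 1 bit 4; 28 bits remain
Read 3: bits[12:20] width=8 -> value=254 (bin 11111110); offset now 20 = byte 2 bit 4; 20 bits remain
Read 4: bits[20:30] width=10 -> value=560 (bin 1000110000); offset now 30 = byte 3 bit 6; 10 bits remain
Read 5: bits[30:32] width=2 -> value=0 (bin 00); offset now 32 = byte 4 bit 0; 8 bits remain
Read 6: bits[32:39] width=7 -> value=68 (bin 1000100); offset now 39 = byte 4 bit 7; 1 bits remain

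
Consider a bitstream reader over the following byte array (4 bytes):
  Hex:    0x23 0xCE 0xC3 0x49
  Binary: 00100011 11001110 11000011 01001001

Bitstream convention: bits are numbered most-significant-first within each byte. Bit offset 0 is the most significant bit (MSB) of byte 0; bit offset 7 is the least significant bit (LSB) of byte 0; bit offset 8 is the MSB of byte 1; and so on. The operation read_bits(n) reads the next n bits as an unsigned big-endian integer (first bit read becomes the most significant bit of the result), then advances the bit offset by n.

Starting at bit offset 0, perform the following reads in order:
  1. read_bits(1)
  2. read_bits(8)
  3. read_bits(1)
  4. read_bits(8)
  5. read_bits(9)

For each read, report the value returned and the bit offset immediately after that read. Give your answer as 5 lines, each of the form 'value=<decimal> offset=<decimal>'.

Answer: value=0 offset=1
value=71 offset=9
value=1 offset=10
value=59 offset=18
value=26 offset=27

Derivation:
Read 1: bits[0:1] width=1 -> value=0 (bin 0); offset now 1 = byte 0 bit 1; 31 bits remain
Read 2: bits[1:9] width=8 -> value=71 (bin 01000111); offset now 9 = byte 1 bit 1; 23 bits remain
Read 3: bits[9:10] width=1 -> value=1 (bin 1); offset now 10 = byte 1 bit 2; 22 bits remain
Read 4: bits[10:18] width=8 -> value=59 (bin 00111011); offset now 18 = byte 2 bit 2; 14 bits remain
Read 5: bits[18:27] width=9 -> value=26 (bin 000011010); offset now 27 = byte 3 bit 3; 5 bits remain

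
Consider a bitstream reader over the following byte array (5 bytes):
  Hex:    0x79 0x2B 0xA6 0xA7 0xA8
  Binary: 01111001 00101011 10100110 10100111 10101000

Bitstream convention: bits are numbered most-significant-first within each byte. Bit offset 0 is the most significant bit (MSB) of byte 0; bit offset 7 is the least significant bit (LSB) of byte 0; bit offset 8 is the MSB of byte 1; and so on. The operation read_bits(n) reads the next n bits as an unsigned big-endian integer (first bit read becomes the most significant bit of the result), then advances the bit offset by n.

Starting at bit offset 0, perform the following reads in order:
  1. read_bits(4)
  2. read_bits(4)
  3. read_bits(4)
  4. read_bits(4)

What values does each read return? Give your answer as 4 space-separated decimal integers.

Answer: 7 9 2 11

Derivation:
Read 1: bits[0:4] width=4 -> value=7 (bin 0111); offset now 4 = byte 0 bit 4; 36 bits remain
Read 2: bits[4:8] width=4 -> value=9 (bin 1001); offset now 8 = byte 1 bit 0; 32 bits remain
Read 3: bits[8:12] width=4 -> value=2 (bin 0010); offset now 12 = byte 1 bit 4; 28 bits remain
Read 4: bits[12:16] width=4 -> value=11 (bin 1011); offset now 16 = byte 2 bit 0; 24 bits remain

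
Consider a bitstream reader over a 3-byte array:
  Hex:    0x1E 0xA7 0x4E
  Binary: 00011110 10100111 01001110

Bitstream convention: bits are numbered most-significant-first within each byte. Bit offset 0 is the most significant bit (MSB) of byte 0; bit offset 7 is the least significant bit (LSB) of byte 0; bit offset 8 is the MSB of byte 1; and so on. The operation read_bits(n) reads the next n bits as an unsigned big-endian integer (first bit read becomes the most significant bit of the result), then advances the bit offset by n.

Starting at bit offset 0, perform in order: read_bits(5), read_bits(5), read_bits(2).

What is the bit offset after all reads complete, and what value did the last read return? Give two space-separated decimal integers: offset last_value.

Read 1: bits[0:5] width=5 -> value=3 (bin 00011); offset now 5 = byte 0 bit 5; 19 bits remain
Read 2: bits[5:10] width=5 -> value=26 (bin 11010); offset now 10 = byte 1 bit 2; 14 bits remain
Read 3: bits[10:12] width=2 -> value=2 (bin 10); offset now 12 = byte 1 bit 4; 12 bits remain

Answer: 12 2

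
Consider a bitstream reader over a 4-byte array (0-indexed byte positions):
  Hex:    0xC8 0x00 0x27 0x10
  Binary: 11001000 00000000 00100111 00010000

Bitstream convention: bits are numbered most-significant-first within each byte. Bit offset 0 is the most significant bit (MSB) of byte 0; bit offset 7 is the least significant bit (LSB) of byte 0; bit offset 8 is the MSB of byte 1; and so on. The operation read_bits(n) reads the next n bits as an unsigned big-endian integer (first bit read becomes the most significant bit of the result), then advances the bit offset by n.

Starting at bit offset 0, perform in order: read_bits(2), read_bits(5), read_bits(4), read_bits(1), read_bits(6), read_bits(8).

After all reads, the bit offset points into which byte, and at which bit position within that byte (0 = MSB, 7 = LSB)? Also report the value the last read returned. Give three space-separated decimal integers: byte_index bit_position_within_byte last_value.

Read 1: bits[0:2] width=2 -> value=3 (bin 11); offset now 2 = byte 0 bit 2; 30 bits remain
Read 2: bits[2:7] width=5 -> value=4 (bin 00100); offset now 7 = byte 0 bit 7; 25 bits remain
Read 3: bits[7:11] width=4 -> value=0 (bin 0000); offset now 11 = byte 1 bit 3; 21 bits remain
Read 4: bits[11:12] width=1 -> value=0 (bin 0); offset now 12 = byte 1 bit 4; 20 bits remain
Read 5: bits[12:18] width=6 -> value=0 (bin 000000); offset now 18 = byte 2 bit 2; 14 bits remain
Read 6: bits[18:26] width=8 -> value=156 (bin 10011100); offset now 26 = byte 3 bit 2; 6 bits remain

Answer: 3 2 156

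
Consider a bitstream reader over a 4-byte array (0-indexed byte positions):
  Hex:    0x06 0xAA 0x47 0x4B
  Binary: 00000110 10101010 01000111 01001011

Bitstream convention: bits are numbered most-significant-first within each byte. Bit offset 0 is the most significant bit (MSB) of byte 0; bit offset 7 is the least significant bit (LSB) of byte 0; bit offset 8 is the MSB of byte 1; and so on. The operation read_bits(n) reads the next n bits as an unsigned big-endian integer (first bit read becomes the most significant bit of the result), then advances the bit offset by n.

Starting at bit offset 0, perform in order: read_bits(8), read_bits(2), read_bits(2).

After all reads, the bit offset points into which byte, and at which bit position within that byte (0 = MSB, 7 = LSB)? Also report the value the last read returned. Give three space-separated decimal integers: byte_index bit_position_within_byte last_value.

Answer: 1 4 2

Derivation:
Read 1: bits[0:8] width=8 -> value=6 (bin 00000110); offset now 8 = byte 1 bit 0; 24 bits remain
Read 2: bits[8:10] width=2 -> value=2 (bin 10); offset now 10 = byte 1 bit 2; 22 bits remain
Read 3: bits[10:12] width=2 -> value=2 (bin 10); offset now 12 = byte 1 bit 4; 20 bits remain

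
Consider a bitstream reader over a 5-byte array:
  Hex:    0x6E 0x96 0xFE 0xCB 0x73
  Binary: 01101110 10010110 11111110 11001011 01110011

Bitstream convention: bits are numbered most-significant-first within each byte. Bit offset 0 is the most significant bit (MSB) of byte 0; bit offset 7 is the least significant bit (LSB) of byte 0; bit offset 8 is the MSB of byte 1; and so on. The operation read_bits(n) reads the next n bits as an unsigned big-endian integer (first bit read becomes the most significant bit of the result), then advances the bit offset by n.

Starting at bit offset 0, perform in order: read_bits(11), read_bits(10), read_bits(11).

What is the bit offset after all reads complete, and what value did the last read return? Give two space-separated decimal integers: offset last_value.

Read 1: bits[0:11] width=11 -> value=884 (bin 01101110100); offset now 11 = byte 1 bit 3; 29 bits remain
Read 2: bits[11:21] width=10 -> value=735 (bin 1011011111); offset now 21 = byte 2 bit 5; 19 bits remain
Read 3: bits[21:32] width=11 -> value=1739 (bin 11011001011); offset now 32 = byte 4 bit 0; 8 bits remain

Answer: 32 1739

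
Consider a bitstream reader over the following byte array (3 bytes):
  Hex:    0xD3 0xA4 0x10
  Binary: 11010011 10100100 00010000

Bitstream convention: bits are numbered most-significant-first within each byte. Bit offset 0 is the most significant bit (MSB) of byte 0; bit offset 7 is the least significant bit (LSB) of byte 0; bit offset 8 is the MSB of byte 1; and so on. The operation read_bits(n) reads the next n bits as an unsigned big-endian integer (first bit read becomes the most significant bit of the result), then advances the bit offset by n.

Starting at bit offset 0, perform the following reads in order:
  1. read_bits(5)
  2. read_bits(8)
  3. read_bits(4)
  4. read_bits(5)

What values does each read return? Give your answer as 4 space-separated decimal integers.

Read 1: bits[0:5] width=5 -> value=26 (bin 11010); offset now 5 = byte 0 bit 5; 19 bits remain
Read 2: bits[5:13] width=8 -> value=116 (bin 01110100); offset now 13 = byte 1 bit 5; 11 bits remain
Read 3: bits[13:17] width=4 -> value=8 (bin 1000); offset now 17 = byte 2 bit 1; 7 bits remain
Read 4: bits[17:22] width=5 -> value=4 (bin 00100); offset now 22 = byte 2 bit 6; 2 bits remain

Answer: 26 116 8 4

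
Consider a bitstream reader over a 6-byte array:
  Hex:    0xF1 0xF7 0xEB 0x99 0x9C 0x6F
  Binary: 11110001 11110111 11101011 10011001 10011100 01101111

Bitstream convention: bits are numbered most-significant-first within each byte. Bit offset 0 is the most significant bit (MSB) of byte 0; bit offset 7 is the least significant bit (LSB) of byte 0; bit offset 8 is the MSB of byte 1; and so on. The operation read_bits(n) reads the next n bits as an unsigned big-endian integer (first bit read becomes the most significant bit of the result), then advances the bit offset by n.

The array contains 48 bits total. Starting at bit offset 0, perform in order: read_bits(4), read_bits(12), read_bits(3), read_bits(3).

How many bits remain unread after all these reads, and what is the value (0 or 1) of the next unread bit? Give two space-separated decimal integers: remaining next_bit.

Answer: 26 1

Derivation:
Read 1: bits[0:4] width=4 -> value=15 (bin 1111); offset now 4 = byte 0 bit 4; 44 bits remain
Read 2: bits[4:16] width=12 -> value=503 (bin 000111110111); offset now 16 = byte 2 bit 0; 32 bits remain
Read 3: bits[16:19] width=3 -> value=7 (bin 111); offset now 19 = byte 2 bit 3; 29 bits remain
Read 4: bits[19:22] width=3 -> value=2 (bin 010); offset now 22 = byte 2 bit 6; 26 bits remain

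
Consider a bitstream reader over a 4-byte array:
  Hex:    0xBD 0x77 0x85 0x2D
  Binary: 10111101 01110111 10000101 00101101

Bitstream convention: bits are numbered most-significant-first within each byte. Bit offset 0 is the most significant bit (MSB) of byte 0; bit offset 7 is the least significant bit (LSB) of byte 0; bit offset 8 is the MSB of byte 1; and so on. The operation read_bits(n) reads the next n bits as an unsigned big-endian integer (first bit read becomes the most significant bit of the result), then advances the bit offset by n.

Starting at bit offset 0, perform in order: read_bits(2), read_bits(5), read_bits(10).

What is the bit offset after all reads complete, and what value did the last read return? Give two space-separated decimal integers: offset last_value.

Answer: 17 751

Derivation:
Read 1: bits[0:2] width=2 -> value=2 (bin 10); offset now 2 = byte 0 bit 2; 30 bits remain
Read 2: bits[2:7] width=5 -> value=30 (bin 11110); offset now 7 = byte 0 bit 7; 25 bits remain
Read 3: bits[7:17] width=10 -> value=751 (bin 1011101111); offset now 17 = byte 2 bit 1; 15 bits remain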